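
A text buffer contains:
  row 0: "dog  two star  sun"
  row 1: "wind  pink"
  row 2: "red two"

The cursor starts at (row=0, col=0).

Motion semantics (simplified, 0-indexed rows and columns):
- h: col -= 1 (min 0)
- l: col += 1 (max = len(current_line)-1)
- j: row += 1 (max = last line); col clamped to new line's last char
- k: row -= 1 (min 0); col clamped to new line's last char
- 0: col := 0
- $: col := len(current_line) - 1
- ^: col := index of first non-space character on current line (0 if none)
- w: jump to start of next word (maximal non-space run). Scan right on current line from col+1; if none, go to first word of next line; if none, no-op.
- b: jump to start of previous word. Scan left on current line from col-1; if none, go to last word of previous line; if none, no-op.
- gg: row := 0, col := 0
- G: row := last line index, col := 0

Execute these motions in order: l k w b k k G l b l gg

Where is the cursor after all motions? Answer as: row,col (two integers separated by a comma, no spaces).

After 1 (l): row=0 col=1 char='o'
After 2 (k): row=0 col=1 char='o'
After 3 (w): row=0 col=5 char='t'
After 4 (b): row=0 col=0 char='d'
After 5 (k): row=0 col=0 char='d'
After 6 (k): row=0 col=0 char='d'
After 7 (G): row=2 col=0 char='r'
After 8 (l): row=2 col=1 char='e'
After 9 (b): row=2 col=0 char='r'
After 10 (l): row=2 col=1 char='e'
After 11 (gg): row=0 col=0 char='d'

Answer: 0,0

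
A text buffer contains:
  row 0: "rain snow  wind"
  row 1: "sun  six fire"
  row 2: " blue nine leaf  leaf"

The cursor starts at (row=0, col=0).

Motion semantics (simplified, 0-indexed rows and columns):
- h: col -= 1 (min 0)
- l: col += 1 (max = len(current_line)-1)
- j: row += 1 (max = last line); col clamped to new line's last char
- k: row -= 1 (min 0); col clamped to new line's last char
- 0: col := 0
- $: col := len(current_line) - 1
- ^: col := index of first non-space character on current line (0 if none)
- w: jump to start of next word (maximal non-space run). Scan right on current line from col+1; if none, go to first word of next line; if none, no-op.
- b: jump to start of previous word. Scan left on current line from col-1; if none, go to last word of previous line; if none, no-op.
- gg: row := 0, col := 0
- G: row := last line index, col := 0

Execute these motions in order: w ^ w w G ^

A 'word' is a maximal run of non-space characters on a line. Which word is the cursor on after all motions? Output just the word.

Answer: blue

Derivation:
After 1 (w): row=0 col=5 char='s'
After 2 (^): row=0 col=0 char='r'
After 3 (w): row=0 col=5 char='s'
After 4 (w): row=0 col=11 char='w'
After 5 (G): row=2 col=0 char='_'
After 6 (^): row=2 col=1 char='b'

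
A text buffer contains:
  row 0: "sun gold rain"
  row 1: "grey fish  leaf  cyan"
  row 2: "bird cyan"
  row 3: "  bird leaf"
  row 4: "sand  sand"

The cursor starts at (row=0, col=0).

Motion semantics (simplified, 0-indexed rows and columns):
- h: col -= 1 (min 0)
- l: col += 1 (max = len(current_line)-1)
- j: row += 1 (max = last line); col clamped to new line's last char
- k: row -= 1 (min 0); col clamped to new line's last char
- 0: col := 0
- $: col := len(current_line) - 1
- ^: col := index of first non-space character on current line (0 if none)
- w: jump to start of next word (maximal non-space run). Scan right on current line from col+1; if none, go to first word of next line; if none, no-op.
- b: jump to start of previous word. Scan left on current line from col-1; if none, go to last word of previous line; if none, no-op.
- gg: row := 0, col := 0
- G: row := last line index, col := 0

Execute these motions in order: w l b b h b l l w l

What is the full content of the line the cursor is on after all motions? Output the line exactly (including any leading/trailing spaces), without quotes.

Answer: sun gold rain

Derivation:
After 1 (w): row=0 col=4 char='g'
After 2 (l): row=0 col=5 char='o'
After 3 (b): row=0 col=4 char='g'
After 4 (b): row=0 col=0 char='s'
After 5 (h): row=0 col=0 char='s'
After 6 (b): row=0 col=0 char='s'
After 7 (l): row=0 col=1 char='u'
After 8 (l): row=0 col=2 char='n'
After 9 (w): row=0 col=4 char='g'
After 10 (l): row=0 col=5 char='o'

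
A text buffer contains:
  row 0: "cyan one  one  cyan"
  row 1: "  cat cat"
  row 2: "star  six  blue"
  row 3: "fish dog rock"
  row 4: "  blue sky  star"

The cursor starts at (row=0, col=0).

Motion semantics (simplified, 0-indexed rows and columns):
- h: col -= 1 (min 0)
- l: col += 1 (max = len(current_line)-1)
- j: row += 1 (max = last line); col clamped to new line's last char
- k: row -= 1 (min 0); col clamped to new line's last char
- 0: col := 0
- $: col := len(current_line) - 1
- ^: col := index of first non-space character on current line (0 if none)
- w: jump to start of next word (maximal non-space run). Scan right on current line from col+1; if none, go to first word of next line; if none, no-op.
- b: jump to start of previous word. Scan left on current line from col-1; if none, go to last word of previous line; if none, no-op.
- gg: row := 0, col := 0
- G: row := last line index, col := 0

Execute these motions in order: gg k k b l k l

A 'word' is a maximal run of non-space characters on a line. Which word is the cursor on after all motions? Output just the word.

After 1 (gg): row=0 col=0 char='c'
After 2 (k): row=0 col=0 char='c'
After 3 (k): row=0 col=0 char='c'
After 4 (b): row=0 col=0 char='c'
After 5 (l): row=0 col=1 char='y'
After 6 (k): row=0 col=1 char='y'
After 7 (l): row=0 col=2 char='a'

Answer: cyan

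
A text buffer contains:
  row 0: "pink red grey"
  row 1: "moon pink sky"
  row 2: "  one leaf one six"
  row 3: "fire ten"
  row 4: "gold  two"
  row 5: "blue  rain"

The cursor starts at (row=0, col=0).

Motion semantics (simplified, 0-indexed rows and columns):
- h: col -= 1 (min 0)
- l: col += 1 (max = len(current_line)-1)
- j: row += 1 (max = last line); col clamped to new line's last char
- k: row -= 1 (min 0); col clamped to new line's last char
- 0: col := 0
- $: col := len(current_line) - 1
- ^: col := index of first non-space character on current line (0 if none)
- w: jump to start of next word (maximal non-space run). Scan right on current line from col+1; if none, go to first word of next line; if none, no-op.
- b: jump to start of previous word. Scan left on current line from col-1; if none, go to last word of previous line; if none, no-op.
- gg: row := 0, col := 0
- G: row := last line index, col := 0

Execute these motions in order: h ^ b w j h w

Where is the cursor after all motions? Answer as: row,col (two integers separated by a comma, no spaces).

After 1 (h): row=0 col=0 char='p'
After 2 (^): row=0 col=0 char='p'
After 3 (b): row=0 col=0 char='p'
After 4 (w): row=0 col=5 char='r'
After 5 (j): row=1 col=5 char='p'
After 6 (h): row=1 col=4 char='_'
After 7 (w): row=1 col=5 char='p'

Answer: 1,5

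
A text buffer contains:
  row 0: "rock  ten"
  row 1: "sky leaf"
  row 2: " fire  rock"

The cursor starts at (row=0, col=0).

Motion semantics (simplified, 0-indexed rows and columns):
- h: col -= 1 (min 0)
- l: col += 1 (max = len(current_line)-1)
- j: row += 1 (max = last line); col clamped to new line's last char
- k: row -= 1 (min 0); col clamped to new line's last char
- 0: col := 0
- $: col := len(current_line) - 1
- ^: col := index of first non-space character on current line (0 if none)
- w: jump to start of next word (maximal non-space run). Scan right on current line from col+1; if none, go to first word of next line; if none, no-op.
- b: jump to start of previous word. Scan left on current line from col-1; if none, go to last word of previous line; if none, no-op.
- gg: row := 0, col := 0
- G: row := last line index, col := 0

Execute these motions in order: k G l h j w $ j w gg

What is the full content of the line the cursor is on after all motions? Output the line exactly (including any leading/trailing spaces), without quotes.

After 1 (k): row=0 col=0 char='r'
After 2 (G): row=2 col=0 char='_'
After 3 (l): row=2 col=1 char='f'
After 4 (h): row=2 col=0 char='_'
After 5 (j): row=2 col=0 char='_'
After 6 (w): row=2 col=1 char='f'
After 7 ($): row=2 col=10 char='k'
After 8 (j): row=2 col=10 char='k'
After 9 (w): row=2 col=10 char='k'
After 10 (gg): row=0 col=0 char='r'

Answer: rock  ten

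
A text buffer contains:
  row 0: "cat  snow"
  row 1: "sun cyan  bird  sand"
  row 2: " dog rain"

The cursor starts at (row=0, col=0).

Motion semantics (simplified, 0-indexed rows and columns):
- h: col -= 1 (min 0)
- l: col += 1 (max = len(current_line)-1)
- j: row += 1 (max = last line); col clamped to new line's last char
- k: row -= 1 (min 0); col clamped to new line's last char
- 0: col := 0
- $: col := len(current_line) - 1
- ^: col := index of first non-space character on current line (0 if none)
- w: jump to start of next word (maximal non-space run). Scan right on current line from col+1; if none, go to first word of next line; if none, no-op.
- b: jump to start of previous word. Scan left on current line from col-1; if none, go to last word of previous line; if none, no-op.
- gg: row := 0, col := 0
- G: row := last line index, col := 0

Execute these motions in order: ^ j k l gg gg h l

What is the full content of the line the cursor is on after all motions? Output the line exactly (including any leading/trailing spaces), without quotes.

After 1 (^): row=0 col=0 char='c'
After 2 (j): row=1 col=0 char='s'
After 3 (k): row=0 col=0 char='c'
After 4 (l): row=0 col=1 char='a'
After 5 (gg): row=0 col=0 char='c'
After 6 (gg): row=0 col=0 char='c'
After 7 (h): row=0 col=0 char='c'
After 8 (l): row=0 col=1 char='a'

Answer: cat  snow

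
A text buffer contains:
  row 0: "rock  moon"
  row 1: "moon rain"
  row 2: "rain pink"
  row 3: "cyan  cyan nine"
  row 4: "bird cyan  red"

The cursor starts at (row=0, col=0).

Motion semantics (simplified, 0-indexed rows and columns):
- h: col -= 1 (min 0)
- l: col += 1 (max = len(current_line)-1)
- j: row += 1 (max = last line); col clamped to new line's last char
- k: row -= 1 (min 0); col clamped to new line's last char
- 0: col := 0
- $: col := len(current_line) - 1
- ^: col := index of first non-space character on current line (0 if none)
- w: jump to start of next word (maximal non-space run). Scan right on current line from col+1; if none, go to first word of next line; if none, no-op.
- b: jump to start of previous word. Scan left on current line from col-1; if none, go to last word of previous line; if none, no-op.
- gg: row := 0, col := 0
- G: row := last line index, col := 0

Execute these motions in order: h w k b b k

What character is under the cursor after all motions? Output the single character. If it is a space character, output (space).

After 1 (h): row=0 col=0 char='r'
After 2 (w): row=0 col=6 char='m'
After 3 (k): row=0 col=6 char='m'
After 4 (b): row=0 col=0 char='r'
After 5 (b): row=0 col=0 char='r'
After 6 (k): row=0 col=0 char='r'

Answer: r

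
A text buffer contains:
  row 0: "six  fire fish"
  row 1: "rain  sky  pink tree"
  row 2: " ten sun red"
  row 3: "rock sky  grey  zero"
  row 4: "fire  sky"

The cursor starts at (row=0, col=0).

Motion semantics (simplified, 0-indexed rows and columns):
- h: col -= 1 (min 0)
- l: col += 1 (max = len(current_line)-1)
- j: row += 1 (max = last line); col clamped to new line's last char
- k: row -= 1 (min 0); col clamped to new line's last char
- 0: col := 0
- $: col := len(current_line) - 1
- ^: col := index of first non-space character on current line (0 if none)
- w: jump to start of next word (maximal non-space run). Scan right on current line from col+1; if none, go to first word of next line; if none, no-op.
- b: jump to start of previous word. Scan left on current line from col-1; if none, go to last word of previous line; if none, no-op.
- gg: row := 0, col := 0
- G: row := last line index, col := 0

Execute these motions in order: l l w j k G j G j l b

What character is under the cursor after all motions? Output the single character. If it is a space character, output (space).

Answer: f

Derivation:
After 1 (l): row=0 col=1 char='i'
After 2 (l): row=0 col=2 char='x'
After 3 (w): row=0 col=5 char='f'
After 4 (j): row=1 col=5 char='_'
After 5 (k): row=0 col=5 char='f'
After 6 (G): row=4 col=0 char='f'
After 7 (j): row=4 col=0 char='f'
After 8 (G): row=4 col=0 char='f'
After 9 (j): row=4 col=0 char='f'
After 10 (l): row=4 col=1 char='i'
After 11 (b): row=4 col=0 char='f'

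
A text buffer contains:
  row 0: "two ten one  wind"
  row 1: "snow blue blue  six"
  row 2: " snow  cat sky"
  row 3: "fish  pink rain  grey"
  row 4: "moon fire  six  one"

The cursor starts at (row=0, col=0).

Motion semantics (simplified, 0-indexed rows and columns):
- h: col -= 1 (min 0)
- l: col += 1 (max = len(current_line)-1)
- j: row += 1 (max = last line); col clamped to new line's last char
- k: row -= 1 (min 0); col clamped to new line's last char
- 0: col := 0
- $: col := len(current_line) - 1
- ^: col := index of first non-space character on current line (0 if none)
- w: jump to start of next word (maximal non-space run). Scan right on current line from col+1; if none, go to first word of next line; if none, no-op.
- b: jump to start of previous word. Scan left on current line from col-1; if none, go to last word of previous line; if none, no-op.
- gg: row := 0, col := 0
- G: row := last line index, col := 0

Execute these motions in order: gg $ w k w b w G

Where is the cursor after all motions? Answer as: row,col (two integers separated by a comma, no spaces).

After 1 (gg): row=0 col=0 char='t'
After 2 ($): row=0 col=16 char='d'
After 3 (w): row=1 col=0 char='s'
After 4 (k): row=0 col=0 char='t'
After 5 (w): row=0 col=4 char='t'
After 6 (b): row=0 col=0 char='t'
After 7 (w): row=0 col=4 char='t'
After 8 (G): row=4 col=0 char='m'

Answer: 4,0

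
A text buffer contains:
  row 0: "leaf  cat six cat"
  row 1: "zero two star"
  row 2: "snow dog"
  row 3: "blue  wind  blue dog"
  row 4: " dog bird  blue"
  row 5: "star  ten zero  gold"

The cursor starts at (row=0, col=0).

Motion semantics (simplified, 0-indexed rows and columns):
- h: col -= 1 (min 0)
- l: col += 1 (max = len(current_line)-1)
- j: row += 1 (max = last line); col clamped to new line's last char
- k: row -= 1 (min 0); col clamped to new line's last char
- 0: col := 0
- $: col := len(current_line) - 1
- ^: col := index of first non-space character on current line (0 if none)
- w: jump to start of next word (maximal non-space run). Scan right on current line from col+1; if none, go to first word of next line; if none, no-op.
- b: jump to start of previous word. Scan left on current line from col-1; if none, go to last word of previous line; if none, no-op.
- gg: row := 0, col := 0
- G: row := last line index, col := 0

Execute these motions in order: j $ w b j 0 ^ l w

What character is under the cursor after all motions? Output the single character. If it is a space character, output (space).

Answer: d

Derivation:
After 1 (j): row=1 col=0 char='z'
After 2 ($): row=1 col=12 char='r'
After 3 (w): row=2 col=0 char='s'
After 4 (b): row=1 col=9 char='s'
After 5 (j): row=2 col=7 char='g'
After 6 (0): row=2 col=0 char='s'
After 7 (^): row=2 col=0 char='s'
After 8 (l): row=2 col=1 char='n'
After 9 (w): row=2 col=5 char='d'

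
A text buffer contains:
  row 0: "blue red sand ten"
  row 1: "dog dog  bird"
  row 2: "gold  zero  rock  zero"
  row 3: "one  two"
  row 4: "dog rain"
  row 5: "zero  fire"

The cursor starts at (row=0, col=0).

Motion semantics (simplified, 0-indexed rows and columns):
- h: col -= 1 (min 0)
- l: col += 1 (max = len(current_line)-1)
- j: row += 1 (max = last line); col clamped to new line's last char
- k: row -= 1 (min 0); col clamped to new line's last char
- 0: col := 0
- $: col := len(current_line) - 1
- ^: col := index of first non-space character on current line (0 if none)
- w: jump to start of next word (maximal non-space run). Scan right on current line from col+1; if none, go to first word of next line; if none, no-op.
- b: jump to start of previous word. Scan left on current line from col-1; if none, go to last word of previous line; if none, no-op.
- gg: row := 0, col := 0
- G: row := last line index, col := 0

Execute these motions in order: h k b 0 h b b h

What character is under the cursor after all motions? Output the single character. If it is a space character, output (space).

After 1 (h): row=0 col=0 char='b'
After 2 (k): row=0 col=0 char='b'
After 3 (b): row=0 col=0 char='b'
After 4 (0): row=0 col=0 char='b'
After 5 (h): row=0 col=0 char='b'
After 6 (b): row=0 col=0 char='b'
After 7 (b): row=0 col=0 char='b'
After 8 (h): row=0 col=0 char='b'

Answer: b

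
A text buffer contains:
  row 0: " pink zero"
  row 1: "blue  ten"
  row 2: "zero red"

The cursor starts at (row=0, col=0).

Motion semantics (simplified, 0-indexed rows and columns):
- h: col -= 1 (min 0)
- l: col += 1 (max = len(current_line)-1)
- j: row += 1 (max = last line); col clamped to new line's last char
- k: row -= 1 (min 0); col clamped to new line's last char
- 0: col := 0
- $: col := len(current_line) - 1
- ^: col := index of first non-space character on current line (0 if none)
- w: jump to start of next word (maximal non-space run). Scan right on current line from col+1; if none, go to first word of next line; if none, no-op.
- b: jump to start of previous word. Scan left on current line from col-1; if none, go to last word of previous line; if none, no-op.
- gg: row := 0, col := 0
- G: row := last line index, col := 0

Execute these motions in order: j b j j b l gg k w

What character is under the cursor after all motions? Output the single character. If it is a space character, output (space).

Answer: p

Derivation:
After 1 (j): row=1 col=0 char='b'
After 2 (b): row=0 col=6 char='z'
After 3 (j): row=1 col=6 char='t'
After 4 (j): row=2 col=6 char='e'
After 5 (b): row=2 col=5 char='r'
After 6 (l): row=2 col=6 char='e'
After 7 (gg): row=0 col=0 char='_'
After 8 (k): row=0 col=0 char='_'
After 9 (w): row=0 col=1 char='p'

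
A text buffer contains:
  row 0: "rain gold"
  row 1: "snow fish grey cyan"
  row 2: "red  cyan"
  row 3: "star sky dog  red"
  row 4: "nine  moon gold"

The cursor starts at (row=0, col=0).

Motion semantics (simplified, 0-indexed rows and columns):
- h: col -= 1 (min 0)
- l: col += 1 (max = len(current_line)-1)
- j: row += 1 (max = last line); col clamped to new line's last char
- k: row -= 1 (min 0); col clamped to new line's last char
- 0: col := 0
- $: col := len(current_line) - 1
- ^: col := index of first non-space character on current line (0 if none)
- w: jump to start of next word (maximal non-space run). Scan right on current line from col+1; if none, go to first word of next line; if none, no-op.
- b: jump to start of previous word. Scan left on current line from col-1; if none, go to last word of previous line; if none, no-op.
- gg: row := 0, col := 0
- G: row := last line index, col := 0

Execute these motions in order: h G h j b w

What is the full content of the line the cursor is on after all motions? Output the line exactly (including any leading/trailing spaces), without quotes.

Answer: nine  moon gold

Derivation:
After 1 (h): row=0 col=0 char='r'
After 2 (G): row=4 col=0 char='n'
After 3 (h): row=4 col=0 char='n'
After 4 (j): row=4 col=0 char='n'
After 5 (b): row=3 col=14 char='r'
After 6 (w): row=4 col=0 char='n'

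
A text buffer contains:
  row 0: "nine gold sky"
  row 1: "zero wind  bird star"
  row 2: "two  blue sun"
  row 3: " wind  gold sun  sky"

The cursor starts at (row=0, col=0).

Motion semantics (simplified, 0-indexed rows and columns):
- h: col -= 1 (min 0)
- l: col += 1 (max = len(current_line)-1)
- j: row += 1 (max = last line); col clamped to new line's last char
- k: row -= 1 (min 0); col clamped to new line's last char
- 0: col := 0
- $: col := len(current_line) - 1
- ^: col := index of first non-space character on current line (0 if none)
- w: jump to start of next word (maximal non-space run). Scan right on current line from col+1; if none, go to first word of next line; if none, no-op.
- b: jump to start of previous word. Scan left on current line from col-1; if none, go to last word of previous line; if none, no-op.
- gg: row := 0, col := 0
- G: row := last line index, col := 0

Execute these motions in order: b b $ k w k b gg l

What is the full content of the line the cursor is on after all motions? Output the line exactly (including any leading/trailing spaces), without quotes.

After 1 (b): row=0 col=0 char='n'
After 2 (b): row=0 col=0 char='n'
After 3 ($): row=0 col=12 char='y'
After 4 (k): row=0 col=12 char='y'
After 5 (w): row=1 col=0 char='z'
After 6 (k): row=0 col=0 char='n'
After 7 (b): row=0 col=0 char='n'
After 8 (gg): row=0 col=0 char='n'
After 9 (l): row=0 col=1 char='i'

Answer: nine gold sky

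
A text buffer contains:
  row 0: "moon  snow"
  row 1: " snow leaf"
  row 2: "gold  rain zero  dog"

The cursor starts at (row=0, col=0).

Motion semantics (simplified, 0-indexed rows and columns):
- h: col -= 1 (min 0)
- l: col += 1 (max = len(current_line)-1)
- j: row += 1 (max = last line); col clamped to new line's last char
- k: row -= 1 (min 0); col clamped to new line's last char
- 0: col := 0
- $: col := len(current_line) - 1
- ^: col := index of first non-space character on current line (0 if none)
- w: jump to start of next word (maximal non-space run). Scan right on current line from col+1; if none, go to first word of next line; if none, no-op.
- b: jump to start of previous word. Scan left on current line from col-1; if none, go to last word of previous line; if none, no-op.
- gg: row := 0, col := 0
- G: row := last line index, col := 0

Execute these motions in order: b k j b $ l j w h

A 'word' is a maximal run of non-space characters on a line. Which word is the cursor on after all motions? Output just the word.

After 1 (b): row=0 col=0 char='m'
After 2 (k): row=0 col=0 char='m'
After 3 (j): row=1 col=0 char='_'
After 4 (b): row=0 col=6 char='s'
After 5 ($): row=0 col=9 char='w'
After 6 (l): row=0 col=9 char='w'
After 7 (j): row=1 col=9 char='f'
After 8 (w): row=2 col=0 char='g'
After 9 (h): row=2 col=0 char='g'

Answer: gold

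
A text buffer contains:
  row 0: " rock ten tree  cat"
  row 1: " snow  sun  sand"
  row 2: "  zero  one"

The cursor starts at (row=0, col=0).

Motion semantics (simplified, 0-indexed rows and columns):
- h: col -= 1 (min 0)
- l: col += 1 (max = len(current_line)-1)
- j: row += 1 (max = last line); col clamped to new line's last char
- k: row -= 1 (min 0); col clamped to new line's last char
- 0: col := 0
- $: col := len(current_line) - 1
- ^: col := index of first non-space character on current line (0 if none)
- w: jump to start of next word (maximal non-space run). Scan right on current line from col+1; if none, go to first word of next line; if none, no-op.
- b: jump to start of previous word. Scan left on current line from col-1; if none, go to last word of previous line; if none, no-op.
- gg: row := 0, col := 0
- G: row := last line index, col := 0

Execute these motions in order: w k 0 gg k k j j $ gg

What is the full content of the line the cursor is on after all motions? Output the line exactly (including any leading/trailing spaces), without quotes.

After 1 (w): row=0 col=1 char='r'
After 2 (k): row=0 col=1 char='r'
After 3 (0): row=0 col=0 char='_'
After 4 (gg): row=0 col=0 char='_'
After 5 (k): row=0 col=0 char='_'
After 6 (k): row=0 col=0 char='_'
After 7 (j): row=1 col=0 char='_'
After 8 (j): row=2 col=0 char='_'
After 9 ($): row=2 col=10 char='e'
After 10 (gg): row=0 col=0 char='_'

Answer:  rock ten tree  cat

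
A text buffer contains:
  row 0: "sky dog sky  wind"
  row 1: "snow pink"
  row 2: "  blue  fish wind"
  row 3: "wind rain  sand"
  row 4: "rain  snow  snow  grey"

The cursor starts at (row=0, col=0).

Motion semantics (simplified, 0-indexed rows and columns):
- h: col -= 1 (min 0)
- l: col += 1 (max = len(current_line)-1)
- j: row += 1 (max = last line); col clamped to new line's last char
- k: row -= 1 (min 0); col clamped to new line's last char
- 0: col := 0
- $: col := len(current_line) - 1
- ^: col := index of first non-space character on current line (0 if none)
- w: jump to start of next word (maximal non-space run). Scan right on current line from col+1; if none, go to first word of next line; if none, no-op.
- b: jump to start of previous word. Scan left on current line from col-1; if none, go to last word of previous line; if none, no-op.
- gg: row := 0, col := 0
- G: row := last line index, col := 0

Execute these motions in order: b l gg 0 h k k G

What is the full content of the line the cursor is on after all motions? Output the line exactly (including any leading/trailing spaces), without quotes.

Answer: rain  snow  snow  grey

Derivation:
After 1 (b): row=0 col=0 char='s'
After 2 (l): row=0 col=1 char='k'
After 3 (gg): row=0 col=0 char='s'
After 4 (0): row=0 col=0 char='s'
After 5 (h): row=0 col=0 char='s'
After 6 (k): row=0 col=0 char='s'
After 7 (k): row=0 col=0 char='s'
After 8 (G): row=4 col=0 char='r'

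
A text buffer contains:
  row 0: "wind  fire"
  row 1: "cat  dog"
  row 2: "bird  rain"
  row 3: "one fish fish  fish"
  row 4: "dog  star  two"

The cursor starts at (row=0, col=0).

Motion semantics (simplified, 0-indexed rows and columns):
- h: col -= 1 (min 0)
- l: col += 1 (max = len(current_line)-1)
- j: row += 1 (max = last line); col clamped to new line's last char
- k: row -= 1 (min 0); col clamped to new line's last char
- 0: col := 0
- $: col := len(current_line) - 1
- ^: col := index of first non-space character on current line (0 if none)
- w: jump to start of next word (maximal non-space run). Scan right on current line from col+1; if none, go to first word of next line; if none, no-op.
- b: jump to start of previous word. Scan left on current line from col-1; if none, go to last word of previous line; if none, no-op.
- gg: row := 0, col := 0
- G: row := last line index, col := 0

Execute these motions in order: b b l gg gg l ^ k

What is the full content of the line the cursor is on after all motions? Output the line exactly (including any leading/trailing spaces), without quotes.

After 1 (b): row=0 col=0 char='w'
After 2 (b): row=0 col=0 char='w'
After 3 (l): row=0 col=1 char='i'
After 4 (gg): row=0 col=0 char='w'
After 5 (gg): row=0 col=0 char='w'
After 6 (l): row=0 col=1 char='i'
After 7 (^): row=0 col=0 char='w'
After 8 (k): row=0 col=0 char='w'

Answer: wind  fire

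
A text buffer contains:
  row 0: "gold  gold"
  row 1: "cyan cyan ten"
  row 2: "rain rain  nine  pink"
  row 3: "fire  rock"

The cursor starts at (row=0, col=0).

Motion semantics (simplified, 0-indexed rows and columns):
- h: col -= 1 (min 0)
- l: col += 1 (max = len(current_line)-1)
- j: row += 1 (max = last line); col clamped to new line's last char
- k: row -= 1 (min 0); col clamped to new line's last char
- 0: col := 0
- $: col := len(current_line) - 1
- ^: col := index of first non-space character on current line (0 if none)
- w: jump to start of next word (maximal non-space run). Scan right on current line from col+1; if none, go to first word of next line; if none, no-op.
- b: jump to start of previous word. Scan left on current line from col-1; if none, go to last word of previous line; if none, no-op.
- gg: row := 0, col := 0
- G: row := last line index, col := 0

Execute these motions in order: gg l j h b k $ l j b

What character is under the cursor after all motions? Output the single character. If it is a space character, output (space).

Answer: c

Derivation:
After 1 (gg): row=0 col=0 char='g'
After 2 (l): row=0 col=1 char='o'
After 3 (j): row=1 col=1 char='y'
After 4 (h): row=1 col=0 char='c'
After 5 (b): row=0 col=6 char='g'
After 6 (k): row=0 col=6 char='g'
After 7 ($): row=0 col=9 char='d'
After 8 (l): row=0 col=9 char='d'
After 9 (j): row=1 col=9 char='_'
After 10 (b): row=1 col=5 char='c'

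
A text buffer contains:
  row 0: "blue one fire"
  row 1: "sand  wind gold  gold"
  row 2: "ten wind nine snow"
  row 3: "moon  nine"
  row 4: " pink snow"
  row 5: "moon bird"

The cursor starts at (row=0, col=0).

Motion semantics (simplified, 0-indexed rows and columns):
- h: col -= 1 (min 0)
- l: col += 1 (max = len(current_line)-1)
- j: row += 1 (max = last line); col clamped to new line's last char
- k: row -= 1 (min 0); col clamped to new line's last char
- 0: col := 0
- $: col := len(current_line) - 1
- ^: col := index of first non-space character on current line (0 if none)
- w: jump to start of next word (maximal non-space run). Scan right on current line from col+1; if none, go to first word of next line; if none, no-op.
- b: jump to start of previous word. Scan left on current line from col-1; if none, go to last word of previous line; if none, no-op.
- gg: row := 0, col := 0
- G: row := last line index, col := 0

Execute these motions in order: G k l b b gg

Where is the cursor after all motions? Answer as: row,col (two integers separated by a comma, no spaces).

Answer: 0,0

Derivation:
After 1 (G): row=5 col=0 char='m'
After 2 (k): row=4 col=0 char='_'
After 3 (l): row=4 col=1 char='p'
After 4 (b): row=3 col=6 char='n'
After 5 (b): row=3 col=0 char='m'
After 6 (gg): row=0 col=0 char='b'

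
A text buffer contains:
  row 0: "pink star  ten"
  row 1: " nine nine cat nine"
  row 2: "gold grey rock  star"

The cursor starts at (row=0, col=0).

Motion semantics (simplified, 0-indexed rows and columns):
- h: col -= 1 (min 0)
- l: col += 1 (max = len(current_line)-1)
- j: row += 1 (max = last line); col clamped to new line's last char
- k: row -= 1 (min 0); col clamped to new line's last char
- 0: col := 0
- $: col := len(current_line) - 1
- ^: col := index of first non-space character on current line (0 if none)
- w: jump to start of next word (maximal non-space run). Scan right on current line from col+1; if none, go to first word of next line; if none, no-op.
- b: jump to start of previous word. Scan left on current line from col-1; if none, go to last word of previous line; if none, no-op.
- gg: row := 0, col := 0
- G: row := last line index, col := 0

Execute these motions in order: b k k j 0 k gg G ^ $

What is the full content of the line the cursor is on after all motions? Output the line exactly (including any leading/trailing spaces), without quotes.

After 1 (b): row=0 col=0 char='p'
After 2 (k): row=0 col=0 char='p'
After 3 (k): row=0 col=0 char='p'
After 4 (j): row=1 col=0 char='_'
After 5 (0): row=1 col=0 char='_'
After 6 (k): row=0 col=0 char='p'
After 7 (gg): row=0 col=0 char='p'
After 8 (G): row=2 col=0 char='g'
After 9 (^): row=2 col=0 char='g'
After 10 ($): row=2 col=19 char='r'

Answer: gold grey rock  star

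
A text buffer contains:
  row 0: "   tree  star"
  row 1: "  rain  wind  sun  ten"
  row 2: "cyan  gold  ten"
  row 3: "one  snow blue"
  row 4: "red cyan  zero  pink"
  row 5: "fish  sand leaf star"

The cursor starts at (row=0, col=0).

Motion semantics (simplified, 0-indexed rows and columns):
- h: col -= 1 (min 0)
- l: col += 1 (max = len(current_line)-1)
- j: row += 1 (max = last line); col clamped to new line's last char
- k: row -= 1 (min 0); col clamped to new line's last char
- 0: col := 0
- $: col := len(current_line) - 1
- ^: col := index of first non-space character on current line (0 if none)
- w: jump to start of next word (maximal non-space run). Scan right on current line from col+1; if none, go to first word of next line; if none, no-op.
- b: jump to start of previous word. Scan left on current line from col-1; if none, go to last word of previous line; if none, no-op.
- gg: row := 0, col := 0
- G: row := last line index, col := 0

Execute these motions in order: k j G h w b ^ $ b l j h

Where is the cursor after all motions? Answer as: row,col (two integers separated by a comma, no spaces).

After 1 (k): row=0 col=0 char='_'
After 2 (j): row=1 col=0 char='_'
After 3 (G): row=5 col=0 char='f'
After 4 (h): row=5 col=0 char='f'
After 5 (w): row=5 col=6 char='s'
After 6 (b): row=5 col=0 char='f'
After 7 (^): row=5 col=0 char='f'
After 8 ($): row=5 col=19 char='r'
After 9 (b): row=5 col=16 char='s'
After 10 (l): row=5 col=17 char='t'
After 11 (j): row=5 col=17 char='t'
After 12 (h): row=5 col=16 char='s'

Answer: 5,16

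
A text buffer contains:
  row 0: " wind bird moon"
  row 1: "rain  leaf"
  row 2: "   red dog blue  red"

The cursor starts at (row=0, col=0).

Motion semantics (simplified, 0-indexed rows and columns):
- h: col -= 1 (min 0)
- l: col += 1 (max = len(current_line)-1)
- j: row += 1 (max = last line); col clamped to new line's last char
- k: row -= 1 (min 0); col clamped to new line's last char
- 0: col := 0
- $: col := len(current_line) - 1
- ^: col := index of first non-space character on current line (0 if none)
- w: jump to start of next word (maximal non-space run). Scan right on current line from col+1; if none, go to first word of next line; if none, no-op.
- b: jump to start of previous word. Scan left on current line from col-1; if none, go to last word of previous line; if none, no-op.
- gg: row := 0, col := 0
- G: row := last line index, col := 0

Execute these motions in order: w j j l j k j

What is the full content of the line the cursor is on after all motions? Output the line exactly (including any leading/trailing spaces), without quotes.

After 1 (w): row=0 col=1 char='w'
After 2 (j): row=1 col=1 char='a'
After 3 (j): row=2 col=1 char='_'
After 4 (l): row=2 col=2 char='_'
After 5 (j): row=2 col=2 char='_'
After 6 (k): row=1 col=2 char='i'
After 7 (j): row=2 col=2 char='_'

Answer:    red dog blue  red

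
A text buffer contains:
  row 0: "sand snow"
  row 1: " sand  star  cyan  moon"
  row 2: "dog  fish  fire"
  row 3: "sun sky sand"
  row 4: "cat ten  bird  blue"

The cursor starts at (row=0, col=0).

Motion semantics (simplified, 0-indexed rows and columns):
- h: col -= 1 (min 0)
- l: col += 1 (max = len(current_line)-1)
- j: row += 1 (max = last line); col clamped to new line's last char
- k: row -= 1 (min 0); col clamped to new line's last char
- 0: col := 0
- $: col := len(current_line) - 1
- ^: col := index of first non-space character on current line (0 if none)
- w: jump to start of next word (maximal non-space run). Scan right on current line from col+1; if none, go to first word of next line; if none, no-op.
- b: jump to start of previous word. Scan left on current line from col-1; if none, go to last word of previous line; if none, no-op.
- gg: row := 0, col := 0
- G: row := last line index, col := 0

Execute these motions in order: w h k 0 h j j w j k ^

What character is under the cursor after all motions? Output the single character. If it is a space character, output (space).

After 1 (w): row=0 col=5 char='s'
After 2 (h): row=0 col=4 char='_'
After 3 (k): row=0 col=4 char='_'
After 4 (0): row=0 col=0 char='s'
After 5 (h): row=0 col=0 char='s'
After 6 (j): row=1 col=0 char='_'
After 7 (j): row=2 col=0 char='d'
After 8 (w): row=2 col=5 char='f'
After 9 (j): row=3 col=5 char='k'
After 10 (k): row=2 col=5 char='f'
After 11 (^): row=2 col=0 char='d'

Answer: d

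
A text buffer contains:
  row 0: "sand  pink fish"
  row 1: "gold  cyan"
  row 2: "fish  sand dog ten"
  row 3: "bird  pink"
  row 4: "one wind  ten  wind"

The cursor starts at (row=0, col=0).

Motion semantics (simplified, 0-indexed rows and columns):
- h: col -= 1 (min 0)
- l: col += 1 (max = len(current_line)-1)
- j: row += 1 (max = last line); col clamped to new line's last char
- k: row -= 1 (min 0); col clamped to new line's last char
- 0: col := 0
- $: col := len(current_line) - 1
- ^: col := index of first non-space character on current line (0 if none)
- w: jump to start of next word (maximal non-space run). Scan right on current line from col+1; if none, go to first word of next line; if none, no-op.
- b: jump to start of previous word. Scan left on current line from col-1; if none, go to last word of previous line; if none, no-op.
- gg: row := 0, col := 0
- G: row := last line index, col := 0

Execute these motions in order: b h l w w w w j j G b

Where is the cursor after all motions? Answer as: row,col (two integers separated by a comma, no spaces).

After 1 (b): row=0 col=0 char='s'
After 2 (h): row=0 col=0 char='s'
After 3 (l): row=0 col=1 char='a'
After 4 (w): row=0 col=6 char='p'
After 5 (w): row=0 col=11 char='f'
After 6 (w): row=1 col=0 char='g'
After 7 (w): row=1 col=6 char='c'
After 8 (j): row=2 col=6 char='s'
After 9 (j): row=3 col=6 char='p'
After 10 (G): row=4 col=0 char='o'
After 11 (b): row=3 col=6 char='p'

Answer: 3,6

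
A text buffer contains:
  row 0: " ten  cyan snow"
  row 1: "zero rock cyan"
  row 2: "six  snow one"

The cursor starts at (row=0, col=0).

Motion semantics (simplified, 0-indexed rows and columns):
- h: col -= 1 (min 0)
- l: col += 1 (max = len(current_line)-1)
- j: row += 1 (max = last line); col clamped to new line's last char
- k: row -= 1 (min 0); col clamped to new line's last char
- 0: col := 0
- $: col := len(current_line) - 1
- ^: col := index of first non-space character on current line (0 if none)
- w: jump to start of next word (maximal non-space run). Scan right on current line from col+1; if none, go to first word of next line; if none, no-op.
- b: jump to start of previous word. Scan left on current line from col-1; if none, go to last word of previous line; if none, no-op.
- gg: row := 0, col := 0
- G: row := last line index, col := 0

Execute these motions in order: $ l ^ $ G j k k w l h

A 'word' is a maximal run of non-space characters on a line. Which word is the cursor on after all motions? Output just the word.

After 1 ($): row=0 col=14 char='w'
After 2 (l): row=0 col=14 char='w'
After 3 (^): row=0 col=1 char='t'
After 4 ($): row=0 col=14 char='w'
After 5 (G): row=2 col=0 char='s'
After 6 (j): row=2 col=0 char='s'
After 7 (k): row=1 col=0 char='z'
After 8 (k): row=0 col=0 char='_'
After 9 (w): row=0 col=1 char='t'
After 10 (l): row=0 col=2 char='e'
After 11 (h): row=0 col=1 char='t'

Answer: ten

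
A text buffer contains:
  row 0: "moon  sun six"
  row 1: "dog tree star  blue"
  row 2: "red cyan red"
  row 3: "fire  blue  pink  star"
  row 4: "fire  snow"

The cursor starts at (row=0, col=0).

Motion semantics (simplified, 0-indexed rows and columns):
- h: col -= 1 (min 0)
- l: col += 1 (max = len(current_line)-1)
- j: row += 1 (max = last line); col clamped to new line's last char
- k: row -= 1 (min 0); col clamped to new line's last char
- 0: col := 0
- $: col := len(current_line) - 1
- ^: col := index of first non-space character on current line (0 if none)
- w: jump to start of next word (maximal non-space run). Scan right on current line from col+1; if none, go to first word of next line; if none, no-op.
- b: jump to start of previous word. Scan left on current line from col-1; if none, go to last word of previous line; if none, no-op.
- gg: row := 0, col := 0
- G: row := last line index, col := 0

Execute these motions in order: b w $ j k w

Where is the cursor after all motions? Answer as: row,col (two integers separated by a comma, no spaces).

Answer: 1,0

Derivation:
After 1 (b): row=0 col=0 char='m'
After 2 (w): row=0 col=6 char='s'
After 3 ($): row=0 col=12 char='x'
After 4 (j): row=1 col=12 char='r'
After 5 (k): row=0 col=12 char='x'
After 6 (w): row=1 col=0 char='d'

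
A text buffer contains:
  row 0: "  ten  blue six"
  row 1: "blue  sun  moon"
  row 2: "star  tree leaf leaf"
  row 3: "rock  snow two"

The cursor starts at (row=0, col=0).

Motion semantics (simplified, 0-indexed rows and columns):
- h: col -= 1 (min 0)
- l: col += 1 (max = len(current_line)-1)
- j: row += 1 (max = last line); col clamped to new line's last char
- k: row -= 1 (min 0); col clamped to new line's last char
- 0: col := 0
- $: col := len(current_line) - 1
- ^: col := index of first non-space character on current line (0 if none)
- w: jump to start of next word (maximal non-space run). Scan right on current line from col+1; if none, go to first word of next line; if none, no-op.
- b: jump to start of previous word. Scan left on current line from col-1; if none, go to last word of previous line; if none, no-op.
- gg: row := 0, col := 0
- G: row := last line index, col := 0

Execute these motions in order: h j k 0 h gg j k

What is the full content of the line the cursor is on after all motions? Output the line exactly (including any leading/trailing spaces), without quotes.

Answer:   ten  blue six

Derivation:
After 1 (h): row=0 col=0 char='_'
After 2 (j): row=1 col=0 char='b'
After 3 (k): row=0 col=0 char='_'
After 4 (0): row=0 col=0 char='_'
After 5 (h): row=0 col=0 char='_'
After 6 (gg): row=0 col=0 char='_'
After 7 (j): row=1 col=0 char='b'
After 8 (k): row=0 col=0 char='_'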